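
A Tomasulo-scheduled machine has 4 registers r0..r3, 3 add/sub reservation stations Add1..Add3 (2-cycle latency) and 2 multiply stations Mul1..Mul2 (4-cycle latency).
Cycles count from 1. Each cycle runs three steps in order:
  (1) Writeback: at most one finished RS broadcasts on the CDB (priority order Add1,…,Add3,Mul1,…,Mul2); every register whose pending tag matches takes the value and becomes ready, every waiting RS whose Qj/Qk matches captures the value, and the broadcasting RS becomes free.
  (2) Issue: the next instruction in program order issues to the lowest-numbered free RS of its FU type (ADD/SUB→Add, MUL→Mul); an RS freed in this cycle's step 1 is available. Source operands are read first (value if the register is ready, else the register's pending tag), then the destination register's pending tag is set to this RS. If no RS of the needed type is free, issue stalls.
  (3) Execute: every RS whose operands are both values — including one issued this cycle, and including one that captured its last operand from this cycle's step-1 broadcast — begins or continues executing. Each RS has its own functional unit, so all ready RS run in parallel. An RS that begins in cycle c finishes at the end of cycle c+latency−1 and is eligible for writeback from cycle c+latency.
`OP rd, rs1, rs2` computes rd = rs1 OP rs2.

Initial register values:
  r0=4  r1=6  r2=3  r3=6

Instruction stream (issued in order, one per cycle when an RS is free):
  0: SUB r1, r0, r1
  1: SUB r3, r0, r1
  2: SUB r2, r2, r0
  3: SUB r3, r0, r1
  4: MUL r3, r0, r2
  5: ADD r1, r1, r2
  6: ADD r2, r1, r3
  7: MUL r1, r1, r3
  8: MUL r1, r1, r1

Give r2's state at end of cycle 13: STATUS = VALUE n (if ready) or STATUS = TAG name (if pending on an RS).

STATUS = VALUE -7

c1: issue SUB r1<-Add1 | r0:4,r1:Add1,r2:3,r3:6
c2: issue SUB r3<-Add2 | r0:4,r1:Add1,r2:3,r3:Add2
c3: CDB Add1=-2; issue SUB r2<-Add1 | r0:4,r1:-2,r2:Add1,r3:Add2
c4: issue SUB r3<-Add3 | r0:4,r1:-2,r2:Add1,r3:Add3
c5: CDB Add1=-1; issue MUL r3<-Mul1 | r0:4,r1:-2,r2:-1,r3:Mul1
c6: CDB Add2=6; issue ADD r1<-Add1 | r0:4,r1:Add1,r2:-1,r3:Mul1
c7: CDB Add3=6; issue ADD r2<-Add2 | r0:4,r1:Add1,r2:Add2,r3:Mul1
c8: CDB Add1=-3; issue MUL r1<-Mul2 | r0:4,r1:Mul2,r2:Add2,r3:Mul1
c9: CDB Mul1=-4; issue MUL r1<-Mul1 | r0:4,r1:Mul1,r2:Add2,r3:-4
c10: - | r0:4,r1:Mul1,r2:Add2,r3:-4
c11: CDB Add2=-7 | r0:4,r1:Mul1,r2:-7,r3:-4
c12: - | r0:4,r1:Mul1,r2:-7,r3:-4
c13: CDB Mul2=12 | r0:4,r1:Mul1,r2:-7,r3:-4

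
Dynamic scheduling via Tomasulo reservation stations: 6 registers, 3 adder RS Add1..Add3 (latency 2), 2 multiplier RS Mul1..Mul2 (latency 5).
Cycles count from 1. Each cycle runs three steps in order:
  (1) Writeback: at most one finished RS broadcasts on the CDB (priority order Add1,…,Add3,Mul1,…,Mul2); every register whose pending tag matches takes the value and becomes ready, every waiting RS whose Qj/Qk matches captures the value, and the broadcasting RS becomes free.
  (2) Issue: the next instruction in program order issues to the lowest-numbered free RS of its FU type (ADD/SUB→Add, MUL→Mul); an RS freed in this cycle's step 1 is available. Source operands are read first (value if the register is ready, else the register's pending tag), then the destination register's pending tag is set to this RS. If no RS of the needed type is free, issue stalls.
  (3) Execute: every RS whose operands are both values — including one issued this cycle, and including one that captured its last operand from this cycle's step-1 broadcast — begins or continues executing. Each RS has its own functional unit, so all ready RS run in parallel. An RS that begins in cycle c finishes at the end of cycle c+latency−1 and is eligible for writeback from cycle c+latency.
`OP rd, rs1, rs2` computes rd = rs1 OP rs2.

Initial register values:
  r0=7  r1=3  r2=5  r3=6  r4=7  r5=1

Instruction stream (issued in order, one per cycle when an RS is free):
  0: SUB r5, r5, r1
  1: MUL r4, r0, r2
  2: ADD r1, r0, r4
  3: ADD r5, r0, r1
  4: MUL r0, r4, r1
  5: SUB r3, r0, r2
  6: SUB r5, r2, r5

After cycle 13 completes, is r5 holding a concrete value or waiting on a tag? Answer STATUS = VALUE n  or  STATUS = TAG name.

cycle 1: issue SUB r5<-Add1 // r0:7,r1:3,r2:5,r3:6,r4:7,r5:Add1
cycle 2: issue MUL r4<-Mul1 // r0:7,r1:3,r2:5,r3:6,r4:Mul1,r5:Add1
cycle 3: CDB Add1=-2; issue ADD r1<-Add1 // r0:7,r1:Add1,r2:5,r3:6,r4:Mul1,r5:-2
cycle 4: issue ADD r5<-Add2 // r0:7,r1:Add1,r2:5,r3:6,r4:Mul1,r5:Add2
cycle 5: issue MUL r0<-Mul2 // r0:Mul2,r1:Add1,r2:5,r3:6,r4:Mul1,r5:Add2
cycle 6: issue SUB r3<-Add3 // r0:Mul2,r1:Add1,r2:5,r3:Add3,r4:Mul1,r5:Add2
cycle 7: CDB Mul1=35; stall // r0:Mul2,r1:Add1,r2:5,r3:Add3,r4:35,r5:Add2
cycle 8: stall // r0:Mul2,r1:Add1,r2:5,r3:Add3,r4:35,r5:Add2
cycle 9: CDB Add1=42; issue SUB r5<-Add1 // r0:Mul2,r1:42,r2:5,r3:Add3,r4:35,r5:Add1
cycle 10: - // r0:Mul2,r1:42,r2:5,r3:Add3,r4:35,r5:Add1
cycle 11: CDB Add2=49 // r0:Mul2,r1:42,r2:5,r3:Add3,r4:35,r5:Add1
cycle 12: - // r0:Mul2,r1:42,r2:5,r3:Add3,r4:35,r5:Add1
cycle 13: CDB Add1=-44 // r0:Mul2,r1:42,r2:5,r3:Add3,r4:35,r5:-44

STATUS = VALUE -44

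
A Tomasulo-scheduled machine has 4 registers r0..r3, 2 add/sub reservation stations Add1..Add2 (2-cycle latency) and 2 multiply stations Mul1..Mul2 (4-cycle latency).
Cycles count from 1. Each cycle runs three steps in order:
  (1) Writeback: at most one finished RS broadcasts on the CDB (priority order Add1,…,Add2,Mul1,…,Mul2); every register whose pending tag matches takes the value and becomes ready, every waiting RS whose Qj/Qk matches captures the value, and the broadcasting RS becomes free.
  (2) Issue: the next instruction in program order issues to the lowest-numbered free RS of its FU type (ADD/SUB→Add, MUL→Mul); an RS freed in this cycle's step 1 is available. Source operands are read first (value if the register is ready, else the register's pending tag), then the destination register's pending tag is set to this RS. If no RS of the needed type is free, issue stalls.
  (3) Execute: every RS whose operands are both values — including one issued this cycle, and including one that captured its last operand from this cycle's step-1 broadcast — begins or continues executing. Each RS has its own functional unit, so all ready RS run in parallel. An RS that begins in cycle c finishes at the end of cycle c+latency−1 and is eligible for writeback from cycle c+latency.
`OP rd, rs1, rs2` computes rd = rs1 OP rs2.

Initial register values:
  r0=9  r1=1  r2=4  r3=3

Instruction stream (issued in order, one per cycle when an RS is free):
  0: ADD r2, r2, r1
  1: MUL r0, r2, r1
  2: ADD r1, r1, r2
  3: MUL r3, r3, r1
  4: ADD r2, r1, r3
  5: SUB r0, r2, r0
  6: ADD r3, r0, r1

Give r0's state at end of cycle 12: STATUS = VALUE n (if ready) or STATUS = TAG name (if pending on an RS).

  c1: issue ADD r2<-Add1  regs: r0:9,r1:1,r2:Add1,r3:3
  c2: issue MUL r0<-Mul1  regs: r0:Mul1,r1:1,r2:Add1,r3:3
  c3: CDB Add1=5; issue ADD r1<-Add1  regs: r0:Mul1,r1:Add1,r2:5,r3:3
  c4: issue MUL r3<-Mul2  regs: r0:Mul1,r1:Add1,r2:5,r3:Mul2
  c5: CDB Add1=6; issue ADD r2<-Add1  regs: r0:Mul1,r1:6,r2:Add1,r3:Mul2
  c6: issue SUB r0<-Add2  regs: r0:Add2,r1:6,r2:Add1,r3:Mul2
  c7: CDB Mul1=5; stall  regs: r0:Add2,r1:6,r2:Add1,r3:Mul2
  c8: stall  regs: r0:Add2,r1:6,r2:Add1,r3:Mul2
  c9: CDB Mul2=18; stall  regs: r0:Add2,r1:6,r2:Add1,r3:18
  c10: stall  regs: r0:Add2,r1:6,r2:Add1,r3:18
  c11: CDB Add1=24; issue ADD r3<-Add1  regs: r0:Add2,r1:6,r2:24,r3:Add1
  c12: -  regs: r0:Add2,r1:6,r2:24,r3:Add1

STATUS = TAG Add2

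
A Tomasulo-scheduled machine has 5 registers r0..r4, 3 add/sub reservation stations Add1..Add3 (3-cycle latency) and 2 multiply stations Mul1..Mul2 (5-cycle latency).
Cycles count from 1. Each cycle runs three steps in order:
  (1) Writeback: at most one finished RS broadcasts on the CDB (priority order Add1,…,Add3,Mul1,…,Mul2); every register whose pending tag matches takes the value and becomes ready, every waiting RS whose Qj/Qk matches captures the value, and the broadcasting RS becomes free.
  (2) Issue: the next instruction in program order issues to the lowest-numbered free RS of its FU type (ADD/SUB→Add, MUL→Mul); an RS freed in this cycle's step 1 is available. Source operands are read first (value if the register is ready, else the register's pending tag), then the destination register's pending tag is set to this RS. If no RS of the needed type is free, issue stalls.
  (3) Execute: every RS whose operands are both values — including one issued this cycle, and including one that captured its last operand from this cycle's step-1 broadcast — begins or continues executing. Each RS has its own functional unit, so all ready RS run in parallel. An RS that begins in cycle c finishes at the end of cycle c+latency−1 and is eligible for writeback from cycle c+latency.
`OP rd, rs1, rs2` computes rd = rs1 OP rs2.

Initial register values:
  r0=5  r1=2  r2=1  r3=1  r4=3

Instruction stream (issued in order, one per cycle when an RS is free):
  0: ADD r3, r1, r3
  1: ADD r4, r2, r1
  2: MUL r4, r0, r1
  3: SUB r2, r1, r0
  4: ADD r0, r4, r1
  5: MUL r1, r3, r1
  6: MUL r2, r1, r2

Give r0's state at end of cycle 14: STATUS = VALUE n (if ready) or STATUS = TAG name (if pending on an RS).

STATUS = VALUE 12

cycle 1: issue ADD r3<-Add1 // r0:5,r1:2,r2:1,r3:Add1,r4:3
cycle 2: issue ADD r4<-Add2 // r0:5,r1:2,r2:1,r3:Add1,r4:Add2
cycle 3: issue MUL r4<-Mul1 // r0:5,r1:2,r2:1,r3:Add1,r4:Mul1
cycle 4: CDB Add1=3; issue SUB r2<-Add1 // r0:5,r1:2,r2:Add1,r3:3,r4:Mul1
cycle 5: CDB Add2=3; issue ADD r0<-Add2 // r0:Add2,r1:2,r2:Add1,r3:3,r4:Mul1
cycle 6: issue MUL r1<-Mul2 // r0:Add2,r1:Mul2,r2:Add1,r3:3,r4:Mul1
cycle 7: CDB Add1=-3; stall // r0:Add2,r1:Mul2,r2:-3,r3:3,r4:Mul1
cycle 8: CDB Mul1=10; issue MUL r2<-Mul1 // r0:Add2,r1:Mul2,r2:Mul1,r3:3,r4:10
cycle 9: - // r0:Add2,r1:Mul2,r2:Mul1,r3:3,r4:10
cycle 10: - // r0:Add2,r1:Mul2,r2:Mul1,r3:3,r4:10
cycle 11: CDB Add2=12 // r0:12,r1:Mul2,r2:Mul1,r3:3,r4:10
cycle 12: CDB Mul2=6 // r0:12,r1:6,r2:Mul1,r3:3,r4:10
cycle 13: - // r0:12,r1:6,r2:Mul1,r3:3,r4:10
cycle 14: - // r0:12,r1:6,r2:Mul1,r3:3,r4:10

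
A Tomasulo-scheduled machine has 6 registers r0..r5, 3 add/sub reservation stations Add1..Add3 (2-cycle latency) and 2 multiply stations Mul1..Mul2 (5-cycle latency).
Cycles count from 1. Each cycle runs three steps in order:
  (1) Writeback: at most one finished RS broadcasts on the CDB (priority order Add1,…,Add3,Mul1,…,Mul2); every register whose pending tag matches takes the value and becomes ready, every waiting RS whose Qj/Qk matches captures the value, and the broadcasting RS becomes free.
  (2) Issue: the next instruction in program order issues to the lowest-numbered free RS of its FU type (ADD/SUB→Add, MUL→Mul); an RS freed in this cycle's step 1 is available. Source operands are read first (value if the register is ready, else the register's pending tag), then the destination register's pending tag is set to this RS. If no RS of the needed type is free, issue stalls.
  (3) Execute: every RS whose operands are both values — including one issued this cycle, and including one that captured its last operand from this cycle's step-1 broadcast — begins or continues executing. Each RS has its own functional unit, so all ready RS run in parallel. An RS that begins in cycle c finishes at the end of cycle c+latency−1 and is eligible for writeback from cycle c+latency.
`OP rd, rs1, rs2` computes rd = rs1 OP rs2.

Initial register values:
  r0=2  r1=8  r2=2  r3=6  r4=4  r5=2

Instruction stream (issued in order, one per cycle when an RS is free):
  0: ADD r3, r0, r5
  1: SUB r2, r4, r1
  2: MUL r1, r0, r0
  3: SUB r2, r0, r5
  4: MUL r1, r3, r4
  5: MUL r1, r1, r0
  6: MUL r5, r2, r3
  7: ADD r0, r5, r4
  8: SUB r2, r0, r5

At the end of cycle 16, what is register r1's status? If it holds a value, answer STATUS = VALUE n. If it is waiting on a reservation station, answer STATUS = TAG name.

STATUS = VALUE 32

  c1: issue ADD r3<-Add1  regs: r0:2,r1:8,r2:2,r3:Add1,r4:4,r5:2
  c2: issue SUB r2<-Add2  regs: r0:2,r1:8,r2:Add2,r3:Add1,r4:4,r5:2
  c3: CDB Add1=4; issue MUL r1<-Mul1  regs: r0:2,r1:Mul1,r2:Add2,r3:4,r4:4,r5:2
  c4: CDB Add2=-4; issue SUB r2<-Add1  regs: r0:2,r1:Mul1,r2:Add1,r3:4,r4:4,r5:2
  c5: issue MUL r1<-Mul2  regs: r0:2,r1:Mul2,r2:Add1,r3:4,r4:4,r5:2
  c6: CDB Add1=0; stall  regs: r0:2,r1:Mul2,r2:0,r3:4,r4:4,r5:2
  c7: stall  regs: r0:2,r1:Mul2,r2:0,r3:4,r4:4,r5:2
  c8: CDB Mul1=4; issue MUL r1<-Mul1  regs: r0:2,r1:Mul1,r2:0,r3:4,r4:4,r5:2
  c9: stall  regs: r0:2,r1:Mul1,r2:0,r3:4,r4:4,r5:2
  c10: CDB Mul2=16; issue MUL r5<-Mul2  regs: r0:2,r1:Mul1,r2:0,r3:4,r4:4,r5:Mul2
  c11: issue ADD r0<-Add1  regs: r0:Add1,r1:Mul1,r2:0,r3:4,r4:4,r5:Mul2
  c12: issue SUB r2<-Add2  regs: r0:Add1,r1:Mul1,r2:Add2,r3:4,r4:4,r5:Mul2
  c13: -  regs: r0:Add1,r1:Mul1,r2:Add2,r3:4,r4:4,r5:Mul2
  c14: -  regs: r0:Add1,r1:Mul1,r2:Add2,r3:4,r4:4,r5:Mul2
  c15: CDB Mul1=32  regs: r0:Add1,r1:32,r2:Add2,r3:4,r4:4,r5:Mul2
  c16: CDB Mul2=0  regs: r0:Add1,r1:32,r2:Add2,r3:4,r4:4,r5:0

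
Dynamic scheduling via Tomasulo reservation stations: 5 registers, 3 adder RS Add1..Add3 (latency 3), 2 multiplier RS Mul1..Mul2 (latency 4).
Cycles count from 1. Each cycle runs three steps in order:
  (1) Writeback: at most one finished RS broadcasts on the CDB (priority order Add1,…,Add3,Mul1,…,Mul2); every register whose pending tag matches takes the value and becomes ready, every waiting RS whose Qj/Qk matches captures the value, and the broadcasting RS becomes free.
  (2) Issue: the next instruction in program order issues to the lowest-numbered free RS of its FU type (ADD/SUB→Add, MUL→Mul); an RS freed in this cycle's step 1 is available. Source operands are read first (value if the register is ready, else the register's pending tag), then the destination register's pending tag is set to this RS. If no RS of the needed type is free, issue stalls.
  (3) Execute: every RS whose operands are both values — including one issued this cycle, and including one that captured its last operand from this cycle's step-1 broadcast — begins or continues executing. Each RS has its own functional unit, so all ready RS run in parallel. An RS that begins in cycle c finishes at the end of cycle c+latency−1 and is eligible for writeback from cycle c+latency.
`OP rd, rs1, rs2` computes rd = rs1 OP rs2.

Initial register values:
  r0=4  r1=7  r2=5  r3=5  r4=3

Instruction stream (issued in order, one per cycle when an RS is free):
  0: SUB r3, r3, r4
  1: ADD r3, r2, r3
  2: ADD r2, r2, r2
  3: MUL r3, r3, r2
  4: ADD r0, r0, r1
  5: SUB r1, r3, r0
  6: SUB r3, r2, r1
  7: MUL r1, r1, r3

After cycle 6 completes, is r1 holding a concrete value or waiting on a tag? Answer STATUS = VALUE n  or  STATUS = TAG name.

STATUS = TAG Add3

  c1: issue SUB r3<-Add1  regs: r0:4,r1:7,r2:5,r3:Add1,r4:3
  c2: issue ADD r3<-Add2  regs: r0:4,r1:7,r2:5,r3:Add2,r4:3
  c3: issue ADD r2<-Add3  regs: r0:4,r1:7,r2:Add3,r3:Add2,r4:3
  c4: CDB Add1=2; issue MUL r3<-Mul1  regs: r0:4,r1:7,r2:Add3,r3:Mul1,r4:3
  c5: issue ADD r0<-Add1  regs: r0:Add1,r1:7,r2:Add3,r3:Mul1,r4:3
  c6: CDB Add3=10; issue SUB r1<-Add3  regs: r0:Add1,r1:Add3,r2:10,r3:Mul1,r4:3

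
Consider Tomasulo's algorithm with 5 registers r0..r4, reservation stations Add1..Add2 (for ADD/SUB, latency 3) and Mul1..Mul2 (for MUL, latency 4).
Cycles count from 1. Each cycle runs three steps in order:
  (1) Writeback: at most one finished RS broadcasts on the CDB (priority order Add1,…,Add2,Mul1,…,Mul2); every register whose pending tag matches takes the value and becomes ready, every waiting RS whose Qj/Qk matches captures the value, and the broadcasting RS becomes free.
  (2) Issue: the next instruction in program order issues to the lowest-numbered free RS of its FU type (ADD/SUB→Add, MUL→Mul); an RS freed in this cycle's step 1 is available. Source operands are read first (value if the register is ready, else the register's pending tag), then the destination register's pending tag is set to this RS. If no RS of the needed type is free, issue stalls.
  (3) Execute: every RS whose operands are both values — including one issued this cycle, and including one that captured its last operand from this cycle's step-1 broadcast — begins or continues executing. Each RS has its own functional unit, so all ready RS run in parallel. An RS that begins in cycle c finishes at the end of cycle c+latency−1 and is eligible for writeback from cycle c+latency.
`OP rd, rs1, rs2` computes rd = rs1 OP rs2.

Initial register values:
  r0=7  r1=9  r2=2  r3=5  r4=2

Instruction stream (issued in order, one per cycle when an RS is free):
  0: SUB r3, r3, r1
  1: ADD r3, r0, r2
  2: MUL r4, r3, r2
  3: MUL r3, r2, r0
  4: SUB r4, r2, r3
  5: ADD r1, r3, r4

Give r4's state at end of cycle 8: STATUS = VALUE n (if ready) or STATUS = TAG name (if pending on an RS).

STATUS = TAG Add1

c1: issue SUB r3<-Add1 | r0:7,r1:9,r2:2,r3:Add1,r4:2
c2: issue ADD r3<-Add2 | r0:7,r1:9,r2:2,r3:Add2,r4:2
c3: issue MUL r4<-Mul1 | r0:7,r1:9,r2:2,r3:Add2,r4:Mul1
c4: CDB Add1=-4; issue MUL r3<-Mul2 | r0:7,r1:9,r2:2,r3:Mul2,r4:Mul1
c5: CDB Add2=9; issue SUB r4<-Add1 | r0:7,r1:9,r2:2,r3:Mul2,r4:Add1
c6: issue ADD r1<-Add2 | r0:7,r1:Add2,r2:2,r3:Mul2,r4:Add1
c7: - | r0:7,r1:Add2,r2:2,r3:Mul2,r4:Add1
c8: CDB Mul2=14 | r0:7,r1:Add2,r2:2,r3:14,r4:Add1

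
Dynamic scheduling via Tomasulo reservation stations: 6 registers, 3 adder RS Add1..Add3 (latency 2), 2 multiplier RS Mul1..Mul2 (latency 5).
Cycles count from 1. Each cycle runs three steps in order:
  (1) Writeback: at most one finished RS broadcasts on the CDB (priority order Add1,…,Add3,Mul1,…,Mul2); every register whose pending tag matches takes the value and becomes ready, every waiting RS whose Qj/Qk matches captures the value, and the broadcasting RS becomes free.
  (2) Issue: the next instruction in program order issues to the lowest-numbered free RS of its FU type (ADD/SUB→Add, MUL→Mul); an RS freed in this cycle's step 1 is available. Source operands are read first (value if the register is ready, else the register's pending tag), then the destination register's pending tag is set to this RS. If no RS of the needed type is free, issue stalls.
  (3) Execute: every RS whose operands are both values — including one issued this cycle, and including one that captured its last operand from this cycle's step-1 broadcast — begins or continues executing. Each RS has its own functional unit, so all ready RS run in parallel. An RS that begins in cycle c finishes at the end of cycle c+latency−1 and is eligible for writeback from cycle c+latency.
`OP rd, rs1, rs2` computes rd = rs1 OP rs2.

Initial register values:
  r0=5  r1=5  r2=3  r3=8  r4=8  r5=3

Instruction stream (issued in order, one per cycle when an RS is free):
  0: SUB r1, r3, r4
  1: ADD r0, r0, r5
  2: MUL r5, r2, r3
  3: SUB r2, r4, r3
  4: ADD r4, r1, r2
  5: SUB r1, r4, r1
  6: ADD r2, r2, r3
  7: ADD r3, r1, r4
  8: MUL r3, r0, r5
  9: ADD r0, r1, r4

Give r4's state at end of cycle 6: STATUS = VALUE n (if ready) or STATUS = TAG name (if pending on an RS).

c1: issue SUB r1<-Add1 | r0:5,r1:Add1,r2:3,r3:8,r4:8,r5:3
c2: issue ADD r0<-Add2 | r0:Add2,r1:Add1,r2:3,r3:8,r4:8,r5:3
c3: CDB Add1=0; issue MUL r5<-Mul1 | r0:Add2,r1:0,r2:3,r3:8,r4:8,r5:Mul1
c4: CDB Add2=8; issue SUB r2<-Add1 | r0:8,r1:0,r2:Add1,r3:8,r4:8,r5:Mul1
c5: issue ADD r4<-Add2 | r0:8,r1:0,r2:Add1,r3:8,r4:Add2,r5:Mul1
c6: CDB Add1=0; issue SUB r1<-Add1 | r0:8,r1:Add1,r2:0,r3:8,r4:Add2,r5:Mul1

STATUS = TAG Add2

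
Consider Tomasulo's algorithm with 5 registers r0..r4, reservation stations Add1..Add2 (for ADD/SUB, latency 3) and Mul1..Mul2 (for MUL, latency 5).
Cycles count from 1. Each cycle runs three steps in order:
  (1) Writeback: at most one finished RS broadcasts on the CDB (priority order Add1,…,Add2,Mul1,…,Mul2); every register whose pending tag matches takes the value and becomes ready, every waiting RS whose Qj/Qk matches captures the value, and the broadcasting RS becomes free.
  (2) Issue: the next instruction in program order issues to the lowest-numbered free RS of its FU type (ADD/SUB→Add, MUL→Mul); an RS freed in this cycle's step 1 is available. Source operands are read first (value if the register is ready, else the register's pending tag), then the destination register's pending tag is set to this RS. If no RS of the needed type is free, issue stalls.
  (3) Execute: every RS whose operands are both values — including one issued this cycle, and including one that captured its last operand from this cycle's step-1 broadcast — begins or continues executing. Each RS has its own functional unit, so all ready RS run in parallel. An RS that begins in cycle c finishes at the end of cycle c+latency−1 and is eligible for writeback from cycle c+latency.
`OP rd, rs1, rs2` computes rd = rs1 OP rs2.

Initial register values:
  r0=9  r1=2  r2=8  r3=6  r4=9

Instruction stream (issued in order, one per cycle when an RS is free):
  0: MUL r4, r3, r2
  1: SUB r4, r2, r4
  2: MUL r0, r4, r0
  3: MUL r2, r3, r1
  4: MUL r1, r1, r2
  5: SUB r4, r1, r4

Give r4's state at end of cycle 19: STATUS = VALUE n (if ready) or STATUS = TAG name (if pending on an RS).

STATUS = VALUE 64

  c1: issue MUL r4<-Mul1  regs: r0:9,r1:2,r2:8,r3:6,r4:Mul1
  c2: issue SUB r4<-Add1  regs: r0:9,r1:2,r2:8,r3:6,r4:Add1
  c3: issue MUL r0<-Mul2  regs: r0:Mul2,r1:2,r2:8,r3:6,r4:Add1
  c4: stall  regs: r0:Mul2,r1:2,r2:8,r3:6,r4:Add1
  c5: stall  regs: r0:Mul2,r1:2,r2:8,r3:6,r4:Add1
  c6: CDB Mul1=48; issue MUL r2<-Mul1  regs: r0:Mul2,r1:2,r2:Mul1,r3:6,r4:Add1
  c7: stall  regs: r0:Mul2,r1:2,r2:Mul1,r3:6,r4:Add1
  c8: stall  regs: r0:Mul2,r1:2,r2:Mul1,r3:6,r4:Add1
  c9: CDB Add1=-40; stall  regs: r0:Mul2,r1:2,r2:Mul1,r3:6,r4:-40
  c10: stall  regs: r0:Mul2,r1:2,r2:Mul1,r3:6,r4:-40
  c11: CDB Mul1=12; issue MUL r1<-Mul1  regs: r0:Mul2,r1:Mul1,r2:12,r3:6,r4:-40
  c12: issue SUB r4<-Add1  regs: r0:Mul2,r1:Mul1,r2:12,r3:6,r4:Add1
  c13: -  regs: r0:Mul2,r1:Mul1,r2:12,r3:6,r4:Add1
  c14: CDB Mul2=-360  regs: r0:-360,r1:Mul1,r2:12,r3:6,r4:Add1
  c15: -  regs: r0:-360,r1:Mul1,r2:12,r3:6,r4:Add1
  c16: CDB Mul1=24  regs: r0:-360,r1:24,r2:12,r3:6,r4:Add1
  c17: -  regs: r0:-360,r1:24,r2:12,r3:6,r4:Add1
  c18: -  regs: r0:-360,r1:24,r2:12,r3:6,r4:Add1
  c19: CDB Add1=64  regs: r0:-360,r1:24,r2:12,r3:6,r4:64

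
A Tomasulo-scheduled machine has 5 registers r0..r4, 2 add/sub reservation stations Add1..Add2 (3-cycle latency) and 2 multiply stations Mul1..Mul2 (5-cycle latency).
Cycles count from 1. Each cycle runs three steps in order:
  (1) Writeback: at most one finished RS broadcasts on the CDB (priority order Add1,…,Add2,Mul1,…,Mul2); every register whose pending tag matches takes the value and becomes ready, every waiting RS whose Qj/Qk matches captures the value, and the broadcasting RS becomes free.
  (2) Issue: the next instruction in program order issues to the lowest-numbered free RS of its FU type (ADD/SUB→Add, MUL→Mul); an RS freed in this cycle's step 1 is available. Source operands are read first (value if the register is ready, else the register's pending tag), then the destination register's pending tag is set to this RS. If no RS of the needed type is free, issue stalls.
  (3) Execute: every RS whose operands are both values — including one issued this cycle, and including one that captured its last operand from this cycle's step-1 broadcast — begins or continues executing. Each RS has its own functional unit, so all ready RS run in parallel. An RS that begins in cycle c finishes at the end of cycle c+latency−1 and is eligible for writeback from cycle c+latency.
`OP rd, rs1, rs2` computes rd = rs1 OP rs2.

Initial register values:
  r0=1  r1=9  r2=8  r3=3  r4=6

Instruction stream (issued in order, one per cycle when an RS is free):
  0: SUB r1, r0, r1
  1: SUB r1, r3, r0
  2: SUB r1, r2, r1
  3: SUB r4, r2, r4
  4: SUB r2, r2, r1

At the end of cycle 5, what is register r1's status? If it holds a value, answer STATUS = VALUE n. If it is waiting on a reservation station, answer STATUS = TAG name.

c1: issue SUB r1<-Add1 | r0:1,r1:Add1,r2:8,r3:3,r4:6
c2: issue SUB r1<-Add2 | r0:1,r1:Add2,r2:8,r3:3,r4:6
c3: stall | r0:1,r1:Add2,r2:8,r3:3,r4:6
c4: CDB Add1=-8; issue SUB r1<-Add1 | r0:1,r1:Add1,r2:8,r3:3,r4:6
c5: CDB Add2=2; issue SUB r4<-Add2 | r0:1,r1:Add1,r2:8,r3:3,r4:Add2

STATUS = TAG Add1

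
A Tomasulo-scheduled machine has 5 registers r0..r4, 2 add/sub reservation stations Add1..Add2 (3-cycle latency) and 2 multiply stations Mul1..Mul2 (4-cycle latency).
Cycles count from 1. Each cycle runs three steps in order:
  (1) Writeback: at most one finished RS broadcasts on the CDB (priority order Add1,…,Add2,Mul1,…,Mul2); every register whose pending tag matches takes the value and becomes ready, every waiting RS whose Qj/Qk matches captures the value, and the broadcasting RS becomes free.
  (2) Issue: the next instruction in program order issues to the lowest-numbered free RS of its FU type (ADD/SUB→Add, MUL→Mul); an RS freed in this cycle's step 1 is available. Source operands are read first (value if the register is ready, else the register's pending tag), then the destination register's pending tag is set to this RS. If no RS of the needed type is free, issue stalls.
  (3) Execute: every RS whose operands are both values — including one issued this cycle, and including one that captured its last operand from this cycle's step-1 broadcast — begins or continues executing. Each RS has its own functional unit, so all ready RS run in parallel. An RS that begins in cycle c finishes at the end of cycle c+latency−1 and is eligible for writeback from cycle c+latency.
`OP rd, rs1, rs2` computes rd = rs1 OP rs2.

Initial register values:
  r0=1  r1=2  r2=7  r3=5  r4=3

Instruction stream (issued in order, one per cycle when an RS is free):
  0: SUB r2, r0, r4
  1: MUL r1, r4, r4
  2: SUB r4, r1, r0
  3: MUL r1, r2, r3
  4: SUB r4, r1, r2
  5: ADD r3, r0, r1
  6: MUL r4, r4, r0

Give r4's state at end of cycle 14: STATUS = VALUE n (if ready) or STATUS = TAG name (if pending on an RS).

STATUS = TAG Mul1

c1: issue SUB r2<-Add1 | r0:1,r1:2,r2:Add1,r3:5,r4:3
c2: issue MUL r1<-Mul1 | r0:1,r1:Mul1,r2:Add1,r3:5,r4:3
c3: issue SUB r4<-Add2 | r0:1,r1:Mul1,r2:Add1,r3:5,r4:Add2
c4: CDB Add1=-2; issue MUL r1<-Mul2 | r0:1,r1:Mul2,r2:-2,r3:5,r4:Add2
c5: issue SUB r4<-Add1 | r0:1,r1:Mul2,r2:-2,r3:5,r4:Add1
c6: CDB Mul1=9; stall | r0:1,r1:Mul2,r2:-2,r3:5,r4:Add1
c7: stall | r0:1,r1:Mul2,r2:-2,r3:5,r4:Add1
c8: CDB Mul2=-10; stall | r0:1,r1:-10,r2:-2,r3:5,r4:Add1
c9: CDB Add2=8; issue ADD r3<-Add2 | r0:1,r1:-10,r2:-2,r3:Add2,r4:Add1
c10: issue MUL r4<-Mul1 | r0:1,r1:-10,r2:-2,r3:Add2,r4:Mul1
c11: CDB Add1=-8 | r0:1,r1:-10,r2:-2,r3:Add2,r4:Mul1
c12: CDB Add2=-9 | r0:1,r1:-10,r2:-2,r3:-9,r4:Mul1
c13: - | r0:1,r1:-10,r2:-2,r3:-9,r4:Mul1
c14: - | r0:1,r1:-10,r2:-2,r3:-9,r4:Mul1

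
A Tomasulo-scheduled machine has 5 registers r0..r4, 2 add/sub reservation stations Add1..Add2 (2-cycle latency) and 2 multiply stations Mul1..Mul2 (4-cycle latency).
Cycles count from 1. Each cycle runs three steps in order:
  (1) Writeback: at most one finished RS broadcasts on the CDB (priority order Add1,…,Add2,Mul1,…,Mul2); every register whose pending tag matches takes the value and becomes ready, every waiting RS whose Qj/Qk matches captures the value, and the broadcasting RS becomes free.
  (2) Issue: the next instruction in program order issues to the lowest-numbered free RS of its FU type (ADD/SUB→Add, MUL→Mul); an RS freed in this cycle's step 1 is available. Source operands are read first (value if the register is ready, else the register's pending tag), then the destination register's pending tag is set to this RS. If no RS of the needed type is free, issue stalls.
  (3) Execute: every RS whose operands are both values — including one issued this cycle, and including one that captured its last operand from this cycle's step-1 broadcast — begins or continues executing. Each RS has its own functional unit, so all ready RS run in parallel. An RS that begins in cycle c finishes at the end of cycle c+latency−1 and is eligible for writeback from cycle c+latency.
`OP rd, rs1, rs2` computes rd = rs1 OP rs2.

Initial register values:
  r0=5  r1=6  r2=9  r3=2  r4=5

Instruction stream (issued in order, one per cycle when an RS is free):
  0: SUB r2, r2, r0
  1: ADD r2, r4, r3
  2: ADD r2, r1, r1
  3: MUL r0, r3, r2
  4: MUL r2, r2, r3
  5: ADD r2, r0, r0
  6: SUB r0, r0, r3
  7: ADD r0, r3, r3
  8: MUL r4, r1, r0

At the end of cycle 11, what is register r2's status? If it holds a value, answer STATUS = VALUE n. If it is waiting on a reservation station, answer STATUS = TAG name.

  c1: issue SUB r2<-Add1  regs: r0:5,r1:6,r2:Add1,r3:2,r4:5
  c2: issue ADD r2<-Add2  regs: r0:5,r1:6,r2:Add2,r3:2,r4:5
  c3: CDB Add1=4; issue ADD r2<-Add1  regs: r0:5,r1:6,r2:Add1,r3:2,r4:5
  c4: CDB Add2=7; issue MUL r0<-Mul1  regs: r0:Mul1,r1:6,r2:Add1,r3:2,r4:5
  c5: CDB Add1=12; issue MUL r2<-Mul2  regs: r0:Mul1,r1:6,r2:Mul2,r3:2,r4:5
  c6: issue ADD r2<-Add1  regs: r0:Mul1,r1:6,r2:Add1,r3:2,r4:5
  c7: issue SUB r0<-Add2  regs: r0:Add2,r1:6,r2:Add1,r3:2,r4:5
  c8: stall  regs: r0:Add2,r1:6,r2:Add1,r3:2,r4:5
  c9: CDB Mul1=24; stall  regs: r0:Add2,r1:6,r2:Add1,r3:2,r4:5
  c10: CDB Mul2=24; stall  regs: r0:Add2,r1:6,r2:Add1,r3:2,r4:5
  c11: CDB Add1=48; issue ADD r0<-Add1  regs: r0:Add1,r1:6,r2:48,r3:2,r4:5

STATUS = VALUE 48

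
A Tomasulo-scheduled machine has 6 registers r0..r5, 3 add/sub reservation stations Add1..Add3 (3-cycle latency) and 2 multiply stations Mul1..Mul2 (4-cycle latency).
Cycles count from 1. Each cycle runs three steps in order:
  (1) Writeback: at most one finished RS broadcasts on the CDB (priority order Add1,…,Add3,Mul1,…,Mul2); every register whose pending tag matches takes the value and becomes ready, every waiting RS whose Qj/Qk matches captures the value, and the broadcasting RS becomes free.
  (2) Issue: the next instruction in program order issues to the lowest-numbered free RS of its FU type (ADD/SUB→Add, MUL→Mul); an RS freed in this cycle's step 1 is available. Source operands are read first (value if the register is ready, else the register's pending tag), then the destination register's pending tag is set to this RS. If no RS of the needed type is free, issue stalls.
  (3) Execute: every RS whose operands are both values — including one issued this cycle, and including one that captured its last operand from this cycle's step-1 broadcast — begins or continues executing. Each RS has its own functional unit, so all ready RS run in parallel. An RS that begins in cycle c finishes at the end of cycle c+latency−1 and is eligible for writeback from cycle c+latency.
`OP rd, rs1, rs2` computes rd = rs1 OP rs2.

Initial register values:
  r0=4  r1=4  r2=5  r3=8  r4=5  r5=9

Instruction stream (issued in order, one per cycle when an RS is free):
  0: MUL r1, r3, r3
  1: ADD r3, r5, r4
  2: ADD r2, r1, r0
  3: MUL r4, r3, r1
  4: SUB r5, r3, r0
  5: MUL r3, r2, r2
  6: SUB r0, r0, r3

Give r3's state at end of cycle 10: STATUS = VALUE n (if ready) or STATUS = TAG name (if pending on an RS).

STATUS = TAG Mul1

  c1: issue MUL r1<-Mul1  regs: r0:4,r1:Mul1,r2:5,r3:8,r4:5,r5:9
  c2: issue ADD r3<-Add1  regs: r0:4,r1:Mul1,r2:5,r3:Add1,r4:5,r5:9
  c3: issue ADD r2<-Add2  regs: r0:4,r1:Mul1,r2:Add2,r3:Add1,r4:5,r5:9
  c4: issue MUL r4<-Mul2  regs: r0:4,r1:Mul1,r2:Add2,r3:Add1,r4:Mul2,r5:9
  c5: CDB Add1=14; issue SUB r5<-Add1  regs: r0:4,r1:Mul1,r2:Add2,r3:14,r4:Mul2,r5:Add1
  c6: CDB Mul1=64; issue MUL r3<-Mul1  regs: r0:4,r1:64,r2:Add2,r3:Mul1,r4:Mul2,r5:Add1
  c7: issue SUB r0<-Add3  regs: r0:Add3,r1:64,r2:Add2,r3:Mul1,r4:Mul2,r5:Add1
  c8: CDB Add1=10  regs: r0:Add3,r1:64,r2:Add2,r3:Mul1,r4:Mul2,r5:10
  c9: CDB Add2=68  regs: r0:Add3,r1:64,r2:68,r3:Mul1,r4:Mul2,r5:10
  c10: CDB Mul2=896  regs: r0:Add3,r1:64,r2:68,r3:Mul1,r4:896,r5:10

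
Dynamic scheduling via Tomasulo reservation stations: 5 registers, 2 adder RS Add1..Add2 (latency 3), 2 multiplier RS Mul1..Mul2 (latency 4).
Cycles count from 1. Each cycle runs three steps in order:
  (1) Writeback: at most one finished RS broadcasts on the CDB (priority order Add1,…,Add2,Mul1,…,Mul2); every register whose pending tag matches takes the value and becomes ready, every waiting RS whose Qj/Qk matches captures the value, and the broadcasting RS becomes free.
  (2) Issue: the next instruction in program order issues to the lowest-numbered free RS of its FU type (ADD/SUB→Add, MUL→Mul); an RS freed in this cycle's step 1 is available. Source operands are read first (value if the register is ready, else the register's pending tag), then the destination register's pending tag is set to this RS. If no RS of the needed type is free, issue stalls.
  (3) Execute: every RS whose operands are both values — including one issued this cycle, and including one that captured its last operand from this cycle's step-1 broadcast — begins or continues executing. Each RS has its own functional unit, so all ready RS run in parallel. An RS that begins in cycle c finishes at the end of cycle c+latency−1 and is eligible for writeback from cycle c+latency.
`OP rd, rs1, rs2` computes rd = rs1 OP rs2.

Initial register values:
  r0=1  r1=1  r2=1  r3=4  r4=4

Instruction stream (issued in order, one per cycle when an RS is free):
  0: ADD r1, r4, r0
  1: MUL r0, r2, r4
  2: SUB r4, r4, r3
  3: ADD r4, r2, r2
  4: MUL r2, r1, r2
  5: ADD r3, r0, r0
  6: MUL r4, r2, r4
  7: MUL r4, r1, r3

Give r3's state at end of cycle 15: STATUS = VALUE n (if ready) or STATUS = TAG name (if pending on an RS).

STATUS = VALUE 8

cycle 1: issue ADD r1<-Add1 // r0:1,r1:Add1,r2:1,r3:4,r4:4
cycle 2: issue MUL r0<-Mul1 // r0:Mul1,r1:Add1,r2:1,r3:4,r4:4
cycle 3: issue SUB r4<-Add2 // r0:Mul1,r1:Add1,r2:1,r3:4,r4:Add2
cycle 4: CDB Add1=5; issue ADD r4<-Add1 // r0:Mul1,r1:5,r2:1,r3:4,r4:Add1
cycle 5: issue MUL r2<-Mul2 // r0:Mul1,r1:5,r2:Mul2,r3:4,r4:Add1
cycle 6: CDB Add2=0; issue ADD r3<-Add2 // r0:Mul1,r1:5,r2:Mul2,r3:Add2,r4:Add1
cycle 7: CDB Add1=2; stall // r0:Mul1,r1:5,r2:Mul2,r3:Add2,r4:2
cycle 8: CDB Mul1=4; issue MUL r4<-Mul1 // r0:4,r1:5,r2:Mul2,r3:Add2,r4:Mul1
cycle 9: CDB Mul2=5; issue MUL r4<-Mul2 // r0:4,r1:5,r2:5,r3:Add2,r4:Mul2
cycle 10: - // r0:4,r1:5,r2:5,r3:Add2,r4:Mul2
cycle 11: CDB Add2=8 // r0:4,r1:5,r2:5,r3:8,r4:Mul2
cycle 12: - // r0:4,r1:5,r2:5,r3:8,r4:Mul2
cycle 13: CDB Mul1=10 // r0:4,r1:5,r2:5,r3:8,r4:Mul2
cycle 14: - // r0:4,r1:5,r2:5,r3:8,r4:Mul2
cycle 15: CDB Mul2=40 // r0:4,r1:5,r2:5,r3:8,r4:40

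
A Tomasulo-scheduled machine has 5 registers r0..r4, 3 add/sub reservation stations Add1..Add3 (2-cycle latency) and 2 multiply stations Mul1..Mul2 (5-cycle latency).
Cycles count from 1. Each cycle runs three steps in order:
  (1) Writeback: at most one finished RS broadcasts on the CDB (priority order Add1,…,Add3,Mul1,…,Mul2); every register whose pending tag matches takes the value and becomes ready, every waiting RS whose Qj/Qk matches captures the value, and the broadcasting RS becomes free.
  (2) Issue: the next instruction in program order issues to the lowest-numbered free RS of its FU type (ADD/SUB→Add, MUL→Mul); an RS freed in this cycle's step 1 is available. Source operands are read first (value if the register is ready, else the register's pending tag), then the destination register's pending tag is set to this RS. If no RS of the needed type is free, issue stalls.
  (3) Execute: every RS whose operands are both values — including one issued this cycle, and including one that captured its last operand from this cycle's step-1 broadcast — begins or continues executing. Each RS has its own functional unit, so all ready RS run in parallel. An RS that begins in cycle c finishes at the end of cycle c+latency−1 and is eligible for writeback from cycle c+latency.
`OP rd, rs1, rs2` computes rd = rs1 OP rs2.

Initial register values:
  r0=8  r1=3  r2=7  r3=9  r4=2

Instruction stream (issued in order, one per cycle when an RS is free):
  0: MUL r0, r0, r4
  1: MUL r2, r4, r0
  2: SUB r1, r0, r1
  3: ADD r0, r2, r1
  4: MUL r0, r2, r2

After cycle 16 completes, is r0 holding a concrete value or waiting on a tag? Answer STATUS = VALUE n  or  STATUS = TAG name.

STATUS = VALUE 1024

cycle 1: issue MUL r0<-Mul1 // r0:Mul1,r1:3,r2:7,r3:9,r4:2
cycle 2: issue MUL r2<-Mul2 // r0:Mul1,r1:3,r2:Mul2,r3:9,r4:2
cycle 3: issue SUB r1<-Add1 // r0:Mul1,r1:Add1,r2:Mul2,r3:9,r4:2
cycle 4: issue ADD r0<-Add2 // r0:Add2,r1:Add1,r2:Mul2,r3:9,r4:2
cycle 5: stall // r0:Add2,r1:Add1,r2:Mul2,r3:9,r4:2
cycle 6: CDB Mul1=16; issue MUL r0<-Mul1 // r0:Mul1,r1:Add1,r2:Mul2,r3:9,r4:2
cycle 7: - // r0:Mul1,r1:Add1,r2:Mul2,r3:9,r4:2
cycle 8: CDB Add1=13 // r0:Mul1,r1:13,r2:Mul2,r3:9,r4:2
cycle 9: - // r0:Mul1,r1:13,r2:Mul2,r3:9,r4:2
cycle 10: - // r0:Mul1,r1:13,r2:Mul2,r3:9,r4:2
cycle 11: CDB Mul2=32 // r0:Mul1,r1:13,r2:32,r3:9,r4:2
cycle 12: - // r0:Mul1,r1:13,r2:32,r3:9,r4:2
cycle 13: CDB Add2=45 // r0:Mul1,r1:13,r2:32,r3:9,r4:2
cycle 14: - // r0:Mul1,r1:13,r2:32,r3:9,r4:2
cycle 15: - // r0:Mul1,r1:13,r2:32,r3:9,r4:2
cycle 16: CDB Mul1=1024 // r0:1024,r1:13,r2:32,r3:9,r4:2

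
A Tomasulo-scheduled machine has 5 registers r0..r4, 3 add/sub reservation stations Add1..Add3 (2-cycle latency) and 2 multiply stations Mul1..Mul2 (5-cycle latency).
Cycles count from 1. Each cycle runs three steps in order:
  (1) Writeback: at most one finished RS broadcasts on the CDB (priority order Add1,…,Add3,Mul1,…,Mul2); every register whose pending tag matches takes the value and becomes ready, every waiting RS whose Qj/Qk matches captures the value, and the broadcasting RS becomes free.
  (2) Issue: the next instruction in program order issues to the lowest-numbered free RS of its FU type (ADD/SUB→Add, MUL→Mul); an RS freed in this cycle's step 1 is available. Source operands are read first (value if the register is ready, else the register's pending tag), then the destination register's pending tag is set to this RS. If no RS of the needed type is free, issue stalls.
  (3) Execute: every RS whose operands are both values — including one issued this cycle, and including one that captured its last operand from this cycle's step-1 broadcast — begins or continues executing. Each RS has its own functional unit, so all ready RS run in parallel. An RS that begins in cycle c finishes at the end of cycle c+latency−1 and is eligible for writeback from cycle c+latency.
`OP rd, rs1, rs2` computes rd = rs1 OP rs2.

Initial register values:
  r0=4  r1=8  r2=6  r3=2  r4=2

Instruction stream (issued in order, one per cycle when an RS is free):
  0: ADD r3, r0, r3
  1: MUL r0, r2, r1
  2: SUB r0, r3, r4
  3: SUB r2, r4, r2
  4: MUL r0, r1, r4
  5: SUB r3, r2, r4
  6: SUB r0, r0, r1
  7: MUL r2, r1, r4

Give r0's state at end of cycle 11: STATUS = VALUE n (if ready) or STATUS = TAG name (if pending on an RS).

STATUS = TAG Add2

  c1: issue ADD r3<-Add1  regs: r0:4,r1:8,r2:6,r3:Add1,r4:2
  c2: issue MUL r0<-Mul1  regs: r0:Mul1,r1:8,r2:6,r3:Add1,r4:2
  c3: CDB Add1=6; issue SUB r0<-Add1  regs: r0:Add1,r1:8,r2:6,r3:6,r4:2
  c4: issue SUB r2<-Add2  regs: r0:Add1,r1:8,r2:Add2,r3:6,r4:2
  c5: CDB Add1=4; issue MUL r0<-Mul2  regs: r0:Mul2,r1:8,r2:Add2,r3:6,r4:2
  c6: CDB Add2=-4; issue SUB r3<-Add1  regs: r0:Mul2,r1:8,r2:-4,r3:Add1,r4:2
  c7: CDB Mul1=48; issue SUB r0<-Add2  regs: r0:Add2,r1:8,r2:-4,r3:Add1,r4:2
  c8: CDB Add1=-6; issue MUL r2<-Mul1  regs: r0:Add2,r1:8,r2:Mul1,r3:-6,r4:2
  c9: -  regs: r0:Add2,r1:8,r2:Mul1,r3:-6,r4:2
  c10: CDB Mul2=16  regs: r0:Add2,r1:8,r2:Mul1,r3:-6,r4:2
  c11: -  regs: r0:Add2,r1:8,r2:Mul1,r3:-6,r4:2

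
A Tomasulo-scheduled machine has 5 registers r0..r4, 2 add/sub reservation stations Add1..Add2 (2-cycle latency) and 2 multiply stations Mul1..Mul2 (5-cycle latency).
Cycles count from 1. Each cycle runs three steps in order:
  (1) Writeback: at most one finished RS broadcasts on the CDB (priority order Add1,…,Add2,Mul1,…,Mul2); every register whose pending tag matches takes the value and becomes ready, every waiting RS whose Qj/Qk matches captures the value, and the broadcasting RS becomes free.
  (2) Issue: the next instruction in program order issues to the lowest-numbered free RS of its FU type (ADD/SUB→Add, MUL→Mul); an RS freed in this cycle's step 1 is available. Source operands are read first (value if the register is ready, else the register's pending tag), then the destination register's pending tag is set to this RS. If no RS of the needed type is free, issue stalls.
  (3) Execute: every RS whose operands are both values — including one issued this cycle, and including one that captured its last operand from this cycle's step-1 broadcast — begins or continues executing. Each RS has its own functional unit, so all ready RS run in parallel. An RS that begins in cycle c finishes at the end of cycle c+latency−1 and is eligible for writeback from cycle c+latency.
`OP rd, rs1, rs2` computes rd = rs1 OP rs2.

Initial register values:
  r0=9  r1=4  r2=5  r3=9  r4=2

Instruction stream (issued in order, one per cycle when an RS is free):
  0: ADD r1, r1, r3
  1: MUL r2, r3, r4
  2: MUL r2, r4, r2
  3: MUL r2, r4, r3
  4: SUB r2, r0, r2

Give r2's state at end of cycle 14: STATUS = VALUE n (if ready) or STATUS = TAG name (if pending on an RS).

cycle 1: issue ADD r1<-Add1 // r0:9,r1:Add1,r2:5,r3:9,r4:2
cycle 2: issue MUL r2<-Mul1 // r0:9,r1:Add1,r2:Mul1,r3:9,r4:2
cycle 3: CDB Add1=13; issue MUL r2<-Mul2 // r0:9,r1:13,r2:Mul2,r3:9,r4:2
cycle 4: stall // r0:9,r1:13,r2:Mul2,r3:9,r4:2
cycle 5: stall // r0:9,r1:13,r2:Mul2,r3:9,r4:2
cycle 6: stall // r0:9,r1:13,r2:Mul2,r3:9,r4:2
cycle 7: CDB Mul1=18; issue MUL r2<-Mul1 // r0:9,r1:13,r2:Mul1,r3:9,r4:2
cycle 8: issue SUB r2<-Add1 // r0:9,r1:13,r2:Add1,r3:9,r4:2
cycle 9: - // r0:9,r1:13,r2:Add1,r3:9,r4:2
cycle 10: - // r0:9,r1:13,r2:Add1,r3:9,r4:2
cycle 11: - // r0:9,r1:13,r2:Add1,r3:9,r4:2
cycle 12: CDB Mul1=18 // r0:9,r1:13,r2:Add1,r3:9,r4:2
cycle 13: CDB Mul2=36 // r0:9,r1:13,r2:Add1,r3:9,r4:2
cycle 14: CDB Add1=-9 // r0:9,r1:13,r2:-9,r3:9,r4:2

STATUS = VALUE -9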